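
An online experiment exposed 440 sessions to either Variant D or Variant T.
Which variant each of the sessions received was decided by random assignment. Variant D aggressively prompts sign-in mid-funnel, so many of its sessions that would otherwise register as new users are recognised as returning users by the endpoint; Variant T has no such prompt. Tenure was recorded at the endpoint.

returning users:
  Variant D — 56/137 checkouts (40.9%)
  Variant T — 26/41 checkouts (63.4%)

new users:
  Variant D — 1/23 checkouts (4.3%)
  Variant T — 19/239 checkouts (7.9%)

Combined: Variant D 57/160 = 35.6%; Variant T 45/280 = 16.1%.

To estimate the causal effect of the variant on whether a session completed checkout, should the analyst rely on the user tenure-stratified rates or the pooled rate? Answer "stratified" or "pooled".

Within every user tenure level Variant T has the higher rate, yet pooled Variant D does — Simpson's reversal.
Stratifying would compare variants among sessions the variants themselves sorted into user tenure groups — a form of selection on an intermediate. The unconditioned pooled rates give the total causal effect.
Pooled: Variant D 35.6% vs Variant T 16.1%; Variant D is higher overall.

pooled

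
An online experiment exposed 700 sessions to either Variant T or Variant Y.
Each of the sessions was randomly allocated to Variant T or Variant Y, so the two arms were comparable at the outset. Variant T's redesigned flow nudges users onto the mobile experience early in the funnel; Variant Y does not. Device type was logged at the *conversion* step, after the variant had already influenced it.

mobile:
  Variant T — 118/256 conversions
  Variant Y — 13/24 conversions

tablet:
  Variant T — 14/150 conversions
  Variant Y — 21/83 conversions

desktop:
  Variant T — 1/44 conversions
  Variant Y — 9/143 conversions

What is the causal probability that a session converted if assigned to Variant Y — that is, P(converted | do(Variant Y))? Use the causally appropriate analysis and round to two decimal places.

The distribution of device type is itself part of what the variant does — it is an intermediate outcome. Holding it fixed would remove that part of the effect; the total effect is the pooled difference.
So P(outcome | do(Variant Y)) is just the pooled rate for Variant Y: 43/250 = 0.172.

0.17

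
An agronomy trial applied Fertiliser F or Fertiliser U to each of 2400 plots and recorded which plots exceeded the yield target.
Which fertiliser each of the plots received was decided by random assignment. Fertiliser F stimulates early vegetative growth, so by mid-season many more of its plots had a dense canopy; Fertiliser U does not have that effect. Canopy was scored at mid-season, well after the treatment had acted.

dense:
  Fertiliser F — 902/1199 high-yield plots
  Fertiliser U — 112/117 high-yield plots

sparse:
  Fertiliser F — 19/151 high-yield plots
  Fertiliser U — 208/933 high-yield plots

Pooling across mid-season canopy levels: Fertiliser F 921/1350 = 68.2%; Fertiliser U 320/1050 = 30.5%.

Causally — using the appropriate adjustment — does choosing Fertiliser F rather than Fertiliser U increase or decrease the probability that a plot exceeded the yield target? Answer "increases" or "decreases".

Fertiliser U is higher inside every mid-season canopy stratum but Fertiliser F is higher in aggregate. Whether to stratify depends on how mid-season canopy relates to the fertiliser.
Mid-season canopy is downstream of the fertiliser. One should not condition on a consequence of treatment, so the overall rates are the right comparison.
Pooled: Fertiliser F 68.2% vs Fertiliser U 30.5%; Fertiliser F is higher overall.

increases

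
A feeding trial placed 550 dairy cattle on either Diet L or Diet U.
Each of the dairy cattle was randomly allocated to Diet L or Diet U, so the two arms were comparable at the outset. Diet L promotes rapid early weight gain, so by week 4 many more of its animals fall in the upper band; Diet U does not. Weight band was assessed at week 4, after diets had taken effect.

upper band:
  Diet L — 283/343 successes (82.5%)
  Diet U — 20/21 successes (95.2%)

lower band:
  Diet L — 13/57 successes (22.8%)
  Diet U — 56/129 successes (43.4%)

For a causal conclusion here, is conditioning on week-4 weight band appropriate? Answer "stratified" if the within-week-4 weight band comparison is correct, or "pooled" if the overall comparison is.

pooled

Week-4 weight band is downstream of the diet. One should not condition on a consequence of treatment, so the overall rates are the right comparison.
Pooled: Diet L 74.0% vs Diet U 50.7%; Diet L is higher overall.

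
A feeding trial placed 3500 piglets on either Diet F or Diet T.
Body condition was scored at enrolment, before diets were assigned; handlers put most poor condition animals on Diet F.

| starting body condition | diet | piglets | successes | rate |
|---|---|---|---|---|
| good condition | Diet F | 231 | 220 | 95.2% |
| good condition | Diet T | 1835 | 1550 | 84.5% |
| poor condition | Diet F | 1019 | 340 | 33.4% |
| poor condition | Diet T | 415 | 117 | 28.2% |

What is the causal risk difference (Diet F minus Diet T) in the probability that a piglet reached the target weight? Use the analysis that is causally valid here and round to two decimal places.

Starting body condition is set before the diet has any effect — it is not caused by the diet — and it independently drives the outcome. That makes it a confounder, so the causal comparison is within starting body condition levels.
Adjusting over the population distribution of starting body condition: 0.590·(0.952−0.845) + 0.410·(0.334−0.282) = +0.085.

+0.08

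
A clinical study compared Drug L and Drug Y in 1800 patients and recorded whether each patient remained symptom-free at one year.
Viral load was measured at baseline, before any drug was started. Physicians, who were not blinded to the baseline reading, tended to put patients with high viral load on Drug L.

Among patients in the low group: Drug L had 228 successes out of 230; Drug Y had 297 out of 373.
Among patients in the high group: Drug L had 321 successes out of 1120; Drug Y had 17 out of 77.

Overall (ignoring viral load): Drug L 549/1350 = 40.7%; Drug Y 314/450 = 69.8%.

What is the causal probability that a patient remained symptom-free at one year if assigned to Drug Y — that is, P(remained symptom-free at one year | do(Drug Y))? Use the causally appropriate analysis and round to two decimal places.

Viral load is set before the drug has any effect — it is not caused by the drug — and it independently drives the outcome. That makes it a confounder, so the causal comparison is within viral load levels.
Standardising Drug Y to the population viral load mix: 0.335·297/373 + 0.665·17/77 = 0.414.

0.41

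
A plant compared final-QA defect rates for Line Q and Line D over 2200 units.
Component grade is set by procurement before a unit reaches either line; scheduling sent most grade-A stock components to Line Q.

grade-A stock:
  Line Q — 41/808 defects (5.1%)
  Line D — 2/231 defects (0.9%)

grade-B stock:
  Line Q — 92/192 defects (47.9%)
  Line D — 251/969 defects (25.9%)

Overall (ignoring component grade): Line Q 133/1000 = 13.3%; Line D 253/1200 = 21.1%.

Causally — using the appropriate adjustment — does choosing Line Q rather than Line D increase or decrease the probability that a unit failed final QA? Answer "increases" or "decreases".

increases

The component grade-specific comparison favours Line D throughout, but the pooled figures favour Line Q. The question is whether to condition on component grade.
Component grade satisfies the back-door criterion: it is not a descendant of the line, and it blocks the spurious path from line to outcome. Adjusting for it (i.e., using the within-component grade rates) gives the causal effect.
Within each level — grade-A stock: 5.1% vs 0.9%; grade-B stock: 47.9% vs 25.9% — Line D is lower every time.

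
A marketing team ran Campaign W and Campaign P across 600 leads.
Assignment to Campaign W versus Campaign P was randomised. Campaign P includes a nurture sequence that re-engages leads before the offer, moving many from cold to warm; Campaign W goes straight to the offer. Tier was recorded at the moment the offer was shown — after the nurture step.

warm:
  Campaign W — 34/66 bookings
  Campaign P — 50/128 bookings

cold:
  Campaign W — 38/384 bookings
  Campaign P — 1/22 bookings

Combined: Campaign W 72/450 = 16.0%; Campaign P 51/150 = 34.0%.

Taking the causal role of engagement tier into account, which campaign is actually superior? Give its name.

Campaign P

Engagement tier lies on the pathway campaign → engagement tier → outcome, so adjusting for it blocks the indirect effect. For the total causal effect of campaign, use the unadjusted pooled rates.
Pooled: Campaign W 16.0% vs Campaign P 34.0%; Campaign P is higher overall.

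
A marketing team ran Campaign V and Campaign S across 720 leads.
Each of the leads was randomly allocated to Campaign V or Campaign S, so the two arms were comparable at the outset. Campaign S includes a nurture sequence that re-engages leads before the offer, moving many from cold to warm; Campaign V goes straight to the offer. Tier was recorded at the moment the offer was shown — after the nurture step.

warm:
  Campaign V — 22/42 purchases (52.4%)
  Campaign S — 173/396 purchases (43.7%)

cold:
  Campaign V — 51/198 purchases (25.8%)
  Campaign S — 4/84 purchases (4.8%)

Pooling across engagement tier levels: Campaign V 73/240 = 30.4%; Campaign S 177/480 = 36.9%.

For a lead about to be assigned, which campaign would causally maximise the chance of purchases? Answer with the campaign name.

Campaign S

The engagement tier-specific comparison favours Campaign V throughout, but the pooled figures favour Campaign S. The question is whether to condition on engagement tier.
The distribution of engagement tier is itself part of what the campaign does — it is an intermediate outcome. Holding it fixed would remove that part of the effect; the total effect is the pooled difference.
Pooled: Campaign V 30.4% vs Campaign S 36.9%; Campaign S is higher overall.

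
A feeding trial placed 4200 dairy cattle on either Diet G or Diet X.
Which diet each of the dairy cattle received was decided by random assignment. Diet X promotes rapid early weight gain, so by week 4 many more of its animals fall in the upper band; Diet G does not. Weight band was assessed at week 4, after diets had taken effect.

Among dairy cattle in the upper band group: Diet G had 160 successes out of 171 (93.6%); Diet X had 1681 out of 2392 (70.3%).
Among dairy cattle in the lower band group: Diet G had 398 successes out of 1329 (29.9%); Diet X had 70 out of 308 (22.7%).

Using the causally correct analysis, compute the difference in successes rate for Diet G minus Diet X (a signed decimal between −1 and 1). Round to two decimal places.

-0.28

The distribution of week-4 weight band is itself part of what the diet does — it is an intermediate outcome. Holding it fixed would remove that part of the effect; the total effect is the pooled difference.
The causal difference is the pooled difference: 0.372 − 0.649 = -0.277.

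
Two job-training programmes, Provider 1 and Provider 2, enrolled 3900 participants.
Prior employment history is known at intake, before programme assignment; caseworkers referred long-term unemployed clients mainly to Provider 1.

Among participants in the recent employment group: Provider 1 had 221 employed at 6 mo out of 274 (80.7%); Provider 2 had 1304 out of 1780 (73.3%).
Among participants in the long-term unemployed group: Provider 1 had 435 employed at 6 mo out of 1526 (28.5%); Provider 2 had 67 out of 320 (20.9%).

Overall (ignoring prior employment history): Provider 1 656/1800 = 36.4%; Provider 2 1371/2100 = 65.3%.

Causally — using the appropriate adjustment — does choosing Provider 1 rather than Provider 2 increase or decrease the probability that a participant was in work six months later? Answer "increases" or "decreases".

increases

Prior employment history differs across programmes for reasons unrelated to any effect of the programme itself, and it separately predicts the outcome — a classic confounder. We must compare within prior employment history levels.
Within each level — recent employment: 80.7% vs 73.3%; long-term unemployed: 28.5% vs 20.9% — Provider 1 is higher every time.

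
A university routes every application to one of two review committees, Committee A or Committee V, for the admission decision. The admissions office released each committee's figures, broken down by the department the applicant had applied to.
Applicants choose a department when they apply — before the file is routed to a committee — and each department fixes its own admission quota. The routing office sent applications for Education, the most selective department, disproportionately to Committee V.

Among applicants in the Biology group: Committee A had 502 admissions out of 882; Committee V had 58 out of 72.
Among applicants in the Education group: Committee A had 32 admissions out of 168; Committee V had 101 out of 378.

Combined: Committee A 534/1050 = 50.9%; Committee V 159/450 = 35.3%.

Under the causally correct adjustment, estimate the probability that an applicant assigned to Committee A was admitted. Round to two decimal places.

The department-specific comparison favours Committee V throughout, but the pooled figures favour Committee A. The question is whether to condition on department.
The imbalance in department arose from how applicants were allocated, not from anything the review committee did; and department independently affects the outcome. The pooled gap is confounded — condition on department.
Standardising Committee A to the population department mix: 0.636·502/882 + 0.364·32/168 = 0.431.

0.43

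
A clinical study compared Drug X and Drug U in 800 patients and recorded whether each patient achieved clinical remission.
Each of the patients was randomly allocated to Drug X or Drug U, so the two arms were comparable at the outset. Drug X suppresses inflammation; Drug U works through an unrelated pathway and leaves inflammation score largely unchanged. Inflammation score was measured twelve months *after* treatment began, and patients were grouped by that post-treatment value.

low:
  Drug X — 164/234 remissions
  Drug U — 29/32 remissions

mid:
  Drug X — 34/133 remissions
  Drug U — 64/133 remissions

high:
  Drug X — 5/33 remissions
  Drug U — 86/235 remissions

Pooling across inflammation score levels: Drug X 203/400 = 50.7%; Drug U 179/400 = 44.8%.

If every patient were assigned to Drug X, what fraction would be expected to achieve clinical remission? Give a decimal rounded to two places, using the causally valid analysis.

Within every inflammation score level Drug U has the higher rate, yet pooled Drug X does — Simpson's reversal.
Inflammation score here is a post-treatment variable shaped by the drug; conditioning on it would introduce bias rather than remove it. The overall comparison is the causal one.
So P(outcome | do(Drug X)) is just the pooled rate for Drug X: 203/400 = 0.507.

0.51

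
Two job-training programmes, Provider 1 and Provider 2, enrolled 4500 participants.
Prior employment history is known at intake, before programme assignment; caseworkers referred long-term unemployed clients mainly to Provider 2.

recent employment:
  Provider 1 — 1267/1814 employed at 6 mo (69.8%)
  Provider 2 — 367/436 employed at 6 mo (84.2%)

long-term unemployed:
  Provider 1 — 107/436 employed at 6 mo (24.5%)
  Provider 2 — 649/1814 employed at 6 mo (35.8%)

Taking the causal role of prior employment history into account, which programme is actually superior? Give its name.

Provider 2

The stratified and pooled comparisons disagree (Provider 2 wins within each prior employment history; Provider 1 wins overall), so the answer turns on the causal role of prior employment history.
The imbalance in prior employment history arose from how participants were allocated, not from anything the programme did; and prior employment history independently affects the outcome. The pooled gap is confounded — condition on prior employment history.
Within each level — recent employment: 69.8% vs 84.2%; long-term unemployed: 24.5% vs 35.8% — Provider 2 is higher every time.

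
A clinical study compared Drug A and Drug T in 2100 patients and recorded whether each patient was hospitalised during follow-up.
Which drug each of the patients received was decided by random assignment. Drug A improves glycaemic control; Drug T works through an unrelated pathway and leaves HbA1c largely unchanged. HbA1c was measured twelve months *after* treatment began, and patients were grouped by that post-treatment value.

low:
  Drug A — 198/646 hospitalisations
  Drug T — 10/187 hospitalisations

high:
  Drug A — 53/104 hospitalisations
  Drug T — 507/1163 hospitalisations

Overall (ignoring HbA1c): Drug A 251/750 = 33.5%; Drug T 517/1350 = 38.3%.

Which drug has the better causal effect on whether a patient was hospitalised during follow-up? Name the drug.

HbA1c is downstream of the drug. One should not condition on a consequence of treatment, so the overall rates are the right comparison.
Pooled: Drug A 33.5% vs Drug T 38.3%; Drug A is lower overall.

Drug A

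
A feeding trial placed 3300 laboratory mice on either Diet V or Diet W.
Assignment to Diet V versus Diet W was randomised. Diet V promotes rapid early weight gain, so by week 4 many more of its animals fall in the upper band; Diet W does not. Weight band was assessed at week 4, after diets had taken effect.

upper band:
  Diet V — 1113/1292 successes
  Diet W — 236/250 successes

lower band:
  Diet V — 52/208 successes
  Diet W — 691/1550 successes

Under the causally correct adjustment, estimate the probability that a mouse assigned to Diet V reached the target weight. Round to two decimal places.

0.78

Week-4 weight band is downstream of the diet. One should not condition on a consequence of treatment, so the overall rates are the right comparison.
So P(outcome | do(Diet V)) is just the pooled rate for Diet V: 1165/1500 = 0.777.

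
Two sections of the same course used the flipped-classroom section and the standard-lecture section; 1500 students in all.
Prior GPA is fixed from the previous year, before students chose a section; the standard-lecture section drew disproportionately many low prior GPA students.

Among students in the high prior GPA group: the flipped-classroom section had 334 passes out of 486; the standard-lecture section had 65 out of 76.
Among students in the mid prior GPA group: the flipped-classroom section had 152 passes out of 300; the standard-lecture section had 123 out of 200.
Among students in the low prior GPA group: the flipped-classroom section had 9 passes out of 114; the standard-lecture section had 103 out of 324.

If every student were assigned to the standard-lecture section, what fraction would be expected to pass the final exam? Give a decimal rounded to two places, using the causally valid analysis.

The stratified and pooled comparisons disagree (the standard-lecture section wins within each prior GPA band; the flipped-classroom section wins overall), so the answer turns on the causal role of prior GPA band.
Nothing the teaching method does changes prior GPA band; the imbalance is an allocation artefact. With prior GPA band also predicting the outcome, the pooled figure is confounded, and the within-stratum comparison is the causal one.
Standardising the standard-lecture section to the population prior GPA band mix: 0.375·65/76 + 0.333·123/200 + 0.292·103/324 = 0.618.

0.62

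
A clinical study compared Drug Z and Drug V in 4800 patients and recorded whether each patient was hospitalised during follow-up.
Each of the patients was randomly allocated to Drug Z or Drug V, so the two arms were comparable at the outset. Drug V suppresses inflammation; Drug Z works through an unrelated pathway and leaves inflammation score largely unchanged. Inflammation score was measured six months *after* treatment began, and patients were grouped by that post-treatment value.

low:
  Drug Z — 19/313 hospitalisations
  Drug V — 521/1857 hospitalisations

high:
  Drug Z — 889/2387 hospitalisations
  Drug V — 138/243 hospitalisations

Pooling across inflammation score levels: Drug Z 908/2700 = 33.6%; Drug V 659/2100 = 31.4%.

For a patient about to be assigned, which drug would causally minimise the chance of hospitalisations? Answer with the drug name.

Drug V

The stratified and pooled comparisons disagree (Drug Z wins within each inflammation score; Drug V wins overall), so the answer turns on the causal role of inflammation score.
Inflammation score is downstream of the drug. One should not condition on a consequence of treatment, so the overall rates are the right comparison.
Pooled: Drug Z 33.6% vs Drug V 31.4%; Drug V is lower overall.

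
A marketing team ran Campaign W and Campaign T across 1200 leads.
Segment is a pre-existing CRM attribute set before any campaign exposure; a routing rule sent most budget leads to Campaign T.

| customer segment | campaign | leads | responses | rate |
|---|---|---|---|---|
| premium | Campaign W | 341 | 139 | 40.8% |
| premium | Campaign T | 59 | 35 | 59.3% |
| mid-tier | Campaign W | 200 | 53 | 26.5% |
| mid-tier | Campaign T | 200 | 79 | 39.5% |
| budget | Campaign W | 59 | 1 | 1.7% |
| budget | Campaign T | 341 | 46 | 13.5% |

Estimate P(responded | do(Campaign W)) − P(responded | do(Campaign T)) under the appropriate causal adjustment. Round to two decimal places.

-0.14

Since customer segment is a pre-existing factor (not a product of the campaign) and it affects the outcome on its own, it is a confounder. The stratified rates, not the pooled rate, identify the causal effect.
Adjusting over the population distribution of customer segment: 0.333·(0.408−0.593) + 0.333·(0.265−0.395) + 0.333·(0.017−0.135) = -0.145.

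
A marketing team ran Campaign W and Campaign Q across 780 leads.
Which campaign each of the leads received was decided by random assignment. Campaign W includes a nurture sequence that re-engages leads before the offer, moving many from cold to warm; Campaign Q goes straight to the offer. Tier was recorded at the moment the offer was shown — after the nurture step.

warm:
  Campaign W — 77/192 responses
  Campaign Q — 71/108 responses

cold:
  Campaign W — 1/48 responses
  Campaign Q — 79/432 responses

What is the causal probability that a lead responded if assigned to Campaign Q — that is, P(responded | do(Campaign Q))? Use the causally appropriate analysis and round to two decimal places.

0.28

Within every engagement tier level Campaign Q has the higher rate, yet pooled Campaign W does — Simpson's reversal.
Engagement tier here is a post-treatment variable shaped by the campaign; conditioning on it would introduce bias rather than remove it. The overall comparison is the causal one.
So P(outcome | do(Campaign Q)) is just the pooled rate for Campaign Q: 150/540 = 0.278.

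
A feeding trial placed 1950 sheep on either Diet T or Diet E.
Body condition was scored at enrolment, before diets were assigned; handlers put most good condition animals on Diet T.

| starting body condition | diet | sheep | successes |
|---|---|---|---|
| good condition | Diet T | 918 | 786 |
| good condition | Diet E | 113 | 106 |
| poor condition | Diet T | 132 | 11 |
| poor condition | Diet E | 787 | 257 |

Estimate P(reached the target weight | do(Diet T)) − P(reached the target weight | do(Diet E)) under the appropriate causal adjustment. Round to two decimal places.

-0.16

Starting body condition is set before the diet has any effect — it is not caused by the diet — and it independently drives the outcome. That makes it a confounder, so the causal comparison is within starting body condition levels.
Adjusting over the population distribution of starting body condition: 0.529·(0.856−0.938) + 0.471·(0.083−0.327) = -0.158.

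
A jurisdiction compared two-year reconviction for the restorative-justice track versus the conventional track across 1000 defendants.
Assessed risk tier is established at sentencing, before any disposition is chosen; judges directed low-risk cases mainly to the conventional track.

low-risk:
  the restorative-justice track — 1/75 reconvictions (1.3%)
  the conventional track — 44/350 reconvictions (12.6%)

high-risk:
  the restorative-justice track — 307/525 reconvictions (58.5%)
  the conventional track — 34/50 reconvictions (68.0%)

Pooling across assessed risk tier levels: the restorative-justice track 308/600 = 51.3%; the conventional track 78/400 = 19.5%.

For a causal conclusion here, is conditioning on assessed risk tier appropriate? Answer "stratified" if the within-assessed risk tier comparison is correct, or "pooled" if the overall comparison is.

stratified

The stratified and pooled comparisons disagree (the restorative-justice track wins within each assessed risk tier; the conventional track wins overall), so the answer turns on the causal role of assessed risk tier.
Assessed risk tier satisfies the back-door criterion: it is not a descendant of the disposition, and it blocks the spurious path from disposition to outcome. Adjusting for it (i.e., using the within-assessed risk tier rates) gives the causal effect.
Within each level — low-risk: 1.3% vs 12.6%; high-risk: 58.5% vs 68.0% — the restorative-justice track is lower every time.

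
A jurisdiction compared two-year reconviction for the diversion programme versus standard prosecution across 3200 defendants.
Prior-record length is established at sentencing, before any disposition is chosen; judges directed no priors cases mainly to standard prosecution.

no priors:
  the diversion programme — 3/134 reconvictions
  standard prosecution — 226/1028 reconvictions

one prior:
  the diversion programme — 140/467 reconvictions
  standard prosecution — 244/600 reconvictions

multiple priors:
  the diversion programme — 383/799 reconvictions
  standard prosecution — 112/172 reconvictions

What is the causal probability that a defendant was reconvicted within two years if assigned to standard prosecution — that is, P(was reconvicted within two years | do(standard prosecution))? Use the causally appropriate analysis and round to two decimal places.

0.41

Since prior-record length is a pre-existing factor (not a product of the disposition) and it affects the outcome on its own, it is a confounder. The stratified rates, not the pooled rate, identify the causal effect.
Standardising standard prosecution to the population prior-record length mix: 0.363·226/1028 + 0.333·244/600 + 0.303·112/172 = 0.413.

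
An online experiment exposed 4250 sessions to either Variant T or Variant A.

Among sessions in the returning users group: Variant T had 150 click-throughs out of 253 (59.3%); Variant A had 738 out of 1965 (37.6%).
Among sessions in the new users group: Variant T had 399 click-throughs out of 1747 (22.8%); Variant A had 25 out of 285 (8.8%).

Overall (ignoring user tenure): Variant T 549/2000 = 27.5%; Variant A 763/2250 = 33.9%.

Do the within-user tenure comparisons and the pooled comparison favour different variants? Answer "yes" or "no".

yes

Within each user tenure level (returning users 59.3% vs 37.6%; new users 22.8% vs 8.8%), Variant T has the higher rate every time. Pooled: 27.5% vs 33.9% — Variant A has the higher rate overall. The two comparisons disagree.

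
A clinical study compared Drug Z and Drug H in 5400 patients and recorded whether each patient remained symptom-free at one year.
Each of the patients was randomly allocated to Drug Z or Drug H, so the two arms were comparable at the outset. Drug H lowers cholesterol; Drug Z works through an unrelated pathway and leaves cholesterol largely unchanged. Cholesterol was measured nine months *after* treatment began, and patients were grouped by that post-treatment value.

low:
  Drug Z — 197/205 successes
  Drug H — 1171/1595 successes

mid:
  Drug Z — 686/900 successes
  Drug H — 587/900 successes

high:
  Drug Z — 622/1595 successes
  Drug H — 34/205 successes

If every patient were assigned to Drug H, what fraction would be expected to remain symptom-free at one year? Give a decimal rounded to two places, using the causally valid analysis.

0.66

Stratifying would compare drugs among patients the drugs themselves sorted into cholesterol groups — a form of selection on an intermediate. The unconditioned pooled rates give the total causal effect.
So P(outcome | do(Drug H)) is just the pooled rate for Drug H: 1792/2700 = 0.664.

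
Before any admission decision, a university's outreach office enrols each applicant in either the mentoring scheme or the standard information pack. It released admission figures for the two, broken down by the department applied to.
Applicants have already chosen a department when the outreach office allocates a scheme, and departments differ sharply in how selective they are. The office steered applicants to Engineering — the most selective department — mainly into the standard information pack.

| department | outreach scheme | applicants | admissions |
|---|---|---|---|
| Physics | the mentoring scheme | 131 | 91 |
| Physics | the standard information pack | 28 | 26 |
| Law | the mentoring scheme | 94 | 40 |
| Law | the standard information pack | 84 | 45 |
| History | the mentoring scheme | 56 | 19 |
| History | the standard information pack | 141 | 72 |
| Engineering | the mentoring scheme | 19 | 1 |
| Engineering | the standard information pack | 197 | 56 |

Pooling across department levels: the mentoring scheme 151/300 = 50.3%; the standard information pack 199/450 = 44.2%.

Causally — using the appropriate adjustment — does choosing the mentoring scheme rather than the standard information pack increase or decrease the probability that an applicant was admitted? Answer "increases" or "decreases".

The stratified and pooled comparisons disagree (the standard information pack wins within each department; the mentoring scheme wins overall), so the answer turns on the causal role of department.
Department satisfies the back-door criterion: it is not a descendant of the outreach scheme, and it blocks the spurious path from outreach scheme to outcome. Adjusting for it (i.e., using the within-department rates) gives the causal effect.
Within each level — Physics: 69.5% vs 92.9%; Law: 42.6% vs 53.6%; History: 33.9% vs 51.1%; Engineering: 5.3% vs 28.4% — the standard information pack is higher every time.

decreases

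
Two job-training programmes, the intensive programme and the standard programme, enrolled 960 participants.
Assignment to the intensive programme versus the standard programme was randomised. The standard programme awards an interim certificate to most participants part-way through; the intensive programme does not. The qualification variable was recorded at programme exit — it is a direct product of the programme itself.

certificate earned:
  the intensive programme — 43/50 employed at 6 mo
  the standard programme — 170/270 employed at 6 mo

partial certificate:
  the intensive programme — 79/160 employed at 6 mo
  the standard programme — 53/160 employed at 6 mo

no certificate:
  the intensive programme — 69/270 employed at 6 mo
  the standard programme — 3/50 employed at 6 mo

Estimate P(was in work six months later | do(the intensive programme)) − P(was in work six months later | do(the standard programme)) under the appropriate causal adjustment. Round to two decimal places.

Qualification attained during the programme is recorded after the programme and is itself shifted by it — it sits on the causal path from programme to outcome. Conditioning on a mediator would strip out part of the effect we want; the pooled comparison gives the total causal effect.
The causal difference is the pooled difference: 0.398 − 0.471 = -0.073.

-0.07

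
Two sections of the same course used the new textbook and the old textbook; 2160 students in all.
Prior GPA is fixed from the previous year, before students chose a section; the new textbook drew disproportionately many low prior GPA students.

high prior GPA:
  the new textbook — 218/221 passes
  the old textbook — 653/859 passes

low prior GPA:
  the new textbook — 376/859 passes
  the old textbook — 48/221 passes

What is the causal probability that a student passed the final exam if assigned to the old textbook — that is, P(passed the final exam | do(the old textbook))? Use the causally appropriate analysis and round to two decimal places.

the new textbook is higher inside every prior GPA band stratum but the old textbook is higher in aggregate. Whether to stratify depends on how prior GPA band relates to the teaching method.
Prior GPA band is set before the teaching method has any effect — it is not caused by the teaching method — and it independently drives the outcome. That makes it a confounder, so the causal comparison is within prior GPA band levels.
Standardising the old textbook to the population prior GPA band mix: 0.500·653/859 + 0.500·48/221 = 0.489.

0.49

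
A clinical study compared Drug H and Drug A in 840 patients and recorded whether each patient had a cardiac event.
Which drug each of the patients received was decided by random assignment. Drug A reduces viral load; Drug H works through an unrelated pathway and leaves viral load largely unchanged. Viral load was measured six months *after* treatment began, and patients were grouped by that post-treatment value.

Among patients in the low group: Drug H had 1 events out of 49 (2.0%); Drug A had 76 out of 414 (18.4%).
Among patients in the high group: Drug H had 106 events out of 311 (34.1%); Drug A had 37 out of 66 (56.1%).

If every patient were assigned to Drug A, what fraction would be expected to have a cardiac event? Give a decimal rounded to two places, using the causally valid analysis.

0.24

Viral load is downstream of the drug. One should not condition on a consequence of treatment, so the overall rates are the right comparison.
So P(outcome | do(Drug A)) is just the pooled rate for Drug A: 113/480 = 0.235.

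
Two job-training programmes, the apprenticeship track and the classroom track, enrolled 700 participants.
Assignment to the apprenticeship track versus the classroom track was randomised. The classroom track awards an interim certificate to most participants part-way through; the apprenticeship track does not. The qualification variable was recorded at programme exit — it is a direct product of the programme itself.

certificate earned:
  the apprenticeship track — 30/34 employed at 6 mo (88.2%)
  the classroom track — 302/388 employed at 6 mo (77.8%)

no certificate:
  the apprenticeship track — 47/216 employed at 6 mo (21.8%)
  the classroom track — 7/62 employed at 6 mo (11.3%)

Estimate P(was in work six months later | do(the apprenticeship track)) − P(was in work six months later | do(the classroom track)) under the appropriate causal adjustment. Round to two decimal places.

-0.38

Stratifying would compare programmes among participants the programmes themselves sorted into qualification attained during the programme groups — a form of selection on an intermediate. The unconditioned pooled rates give the total causal effect.
The causal difference is the pooled difference: 0.308 − 0.687 = -0.379.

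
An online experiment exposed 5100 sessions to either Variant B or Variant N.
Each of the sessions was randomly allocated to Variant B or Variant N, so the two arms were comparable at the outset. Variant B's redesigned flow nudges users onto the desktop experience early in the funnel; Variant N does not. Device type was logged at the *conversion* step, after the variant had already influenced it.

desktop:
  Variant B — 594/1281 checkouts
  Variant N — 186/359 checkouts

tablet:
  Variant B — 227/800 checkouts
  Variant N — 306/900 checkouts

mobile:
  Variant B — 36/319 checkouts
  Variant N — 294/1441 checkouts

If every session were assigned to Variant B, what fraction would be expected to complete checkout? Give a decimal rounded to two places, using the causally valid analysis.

The device type-specific comparison favours Variant N throughout, but the pooled figures favour Variant B. The question is whether to condition on device type.
The distribution of device type is itself part of what the variant does — it is an intermediate outcome. Holding it fixed would remove that part of the effect; the total effect is the pooled difference.
So P(outcome | do(Variant B)) is just the pooled rate for Variant B: 857/2400 = 0.357.

0.36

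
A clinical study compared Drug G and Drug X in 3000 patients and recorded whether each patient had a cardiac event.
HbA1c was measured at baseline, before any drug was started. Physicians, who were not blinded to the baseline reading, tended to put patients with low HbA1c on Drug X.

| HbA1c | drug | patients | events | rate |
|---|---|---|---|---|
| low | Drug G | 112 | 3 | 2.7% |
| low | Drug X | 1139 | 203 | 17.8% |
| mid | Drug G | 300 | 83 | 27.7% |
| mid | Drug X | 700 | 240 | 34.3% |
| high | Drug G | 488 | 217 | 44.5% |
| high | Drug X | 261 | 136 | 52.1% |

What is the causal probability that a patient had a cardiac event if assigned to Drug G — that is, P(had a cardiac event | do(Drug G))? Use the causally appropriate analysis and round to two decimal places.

Nothing the drug does changes HbA1c; the imbalance is an allocation artefact. With HbA1c also predicting the outcome, the pooled figure is confounded, and the within-stratum comparison is the causal one.
Standardising Drug G to the population HbA1c mix: 0.417·3/112 + 0.333·83/300 + 0.250·217/488 = 0.214.

0.21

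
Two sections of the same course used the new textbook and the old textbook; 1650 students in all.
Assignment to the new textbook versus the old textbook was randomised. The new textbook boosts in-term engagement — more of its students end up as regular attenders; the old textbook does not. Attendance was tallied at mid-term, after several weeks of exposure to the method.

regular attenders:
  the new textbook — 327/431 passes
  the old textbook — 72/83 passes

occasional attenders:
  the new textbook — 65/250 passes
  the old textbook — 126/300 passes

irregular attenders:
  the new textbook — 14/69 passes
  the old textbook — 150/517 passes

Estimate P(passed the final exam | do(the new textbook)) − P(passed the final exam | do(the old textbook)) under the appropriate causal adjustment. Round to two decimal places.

Within every mid-term attendance level the old textbook has the higher rate, yet pooled the new textbook does — Simpson's reversal.
Mid-term attendance is downstream of the teaching method. One should not condition on a consequence of treatment, so the overall rates are the right comparison.
The causal difference is the pooled difference: 0.541 − 0.387 = +0.155.

+0.15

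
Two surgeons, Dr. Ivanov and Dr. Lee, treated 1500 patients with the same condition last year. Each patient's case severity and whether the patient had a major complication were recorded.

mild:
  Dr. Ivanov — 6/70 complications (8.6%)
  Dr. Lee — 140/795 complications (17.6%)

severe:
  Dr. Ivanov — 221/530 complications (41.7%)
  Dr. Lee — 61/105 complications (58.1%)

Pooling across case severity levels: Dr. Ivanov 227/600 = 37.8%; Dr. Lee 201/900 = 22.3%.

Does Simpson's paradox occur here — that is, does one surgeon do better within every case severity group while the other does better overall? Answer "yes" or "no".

yes

Within each case severity level (mild 8.6% vs 17.6%; severe 41.7% vs 58.1%), Dr. Ivanov has the lower rate every time. Pooled: 37.8% vs 22.3% — Dr. Lee has the lower rate overall. The two comparisons disagree.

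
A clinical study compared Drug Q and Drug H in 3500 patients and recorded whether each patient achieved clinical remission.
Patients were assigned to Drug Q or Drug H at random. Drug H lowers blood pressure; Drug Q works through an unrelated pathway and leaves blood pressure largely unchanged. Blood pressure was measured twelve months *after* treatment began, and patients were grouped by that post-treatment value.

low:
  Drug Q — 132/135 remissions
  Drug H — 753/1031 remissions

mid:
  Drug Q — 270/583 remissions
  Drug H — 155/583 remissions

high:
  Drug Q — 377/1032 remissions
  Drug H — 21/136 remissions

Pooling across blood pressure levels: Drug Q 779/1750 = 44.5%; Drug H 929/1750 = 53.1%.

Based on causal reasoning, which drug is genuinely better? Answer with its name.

Drug H

Because the drug influences blood pressure, blood pressure is a post-treatment mediator, not a confounder. Stratifying on it would bias the estimate; the causal effect is the crude pooled difference.
Pooled: Drug Q 44.5% vs Drug H 53.1%; Drug H is higher overall.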